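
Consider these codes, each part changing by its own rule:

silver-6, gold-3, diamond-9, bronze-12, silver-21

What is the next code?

For the rank, repeats silver → gold → diamond → bronze: silver, gold, diamond, bronze, silver → gold.
Second component: each term is the sum of the two before it; 6, 3, 9, 12, 21 → 33.
Putting it together: gold-33.

gold-33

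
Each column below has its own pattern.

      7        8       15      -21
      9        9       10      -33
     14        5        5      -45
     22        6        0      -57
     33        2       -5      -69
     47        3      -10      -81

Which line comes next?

64  -1  -15  -93

For the first component, differences are 2, 5, 8, … (increasing by 3 each time): 7, 9, 14, 22, 33, 47 → 64.
Second component — alternating steps +1, −4, +1, −4, …: 8, 9, 5, 6, 2, 3 → -1.
Third component: −5 each step, so 15, 10, 5, 0, -5, -10 → -15.
For the fourth component, −12 each step: -21, -33, -45, -57, -69, -81 → -93.
Putting it together: 64  -1  -15  -93.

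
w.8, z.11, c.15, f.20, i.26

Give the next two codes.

l.33, o.41

Letter: letters move forward 3 places in the alphabet, wrapping Z→A; w, z, c, f, i → l → o.
For the second component, differences are 3, 4, 5, … (increasing by 1 each time): 8, 11, 15, 20, 26 → 33 → 41.
Putting the parts together: l.33 and then o.41.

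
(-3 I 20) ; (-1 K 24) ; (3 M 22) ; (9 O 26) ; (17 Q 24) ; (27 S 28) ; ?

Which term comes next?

(39 U 26)

First component goes -3, -1, 3, 9, 17, 27 → 39 (differences are 2, 4, 6, … (increasing by 2 each time)).
Letter goes I, K, M, O, Q, S → U (letters move forward 2 places in the alphabet).
Third component — alternating steps +4, −2, +4, −2, …: 20, 24, 22, 26, 24, 28 → 26.
Combining the parts gives (39 U 26).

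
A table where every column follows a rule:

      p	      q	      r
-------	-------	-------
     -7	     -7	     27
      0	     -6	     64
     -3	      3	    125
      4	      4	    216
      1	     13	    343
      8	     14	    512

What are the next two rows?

Column p: -7, 0, -3, 4, 1, 8 → 5 → 12 (alternating steps +7, −3, +7, −3, …).
Column q — alternating steps +1, +9, +1, +9, …: -7, -6, 3, 4, 13, 14 → 23 → 24.
Column r: 27, 64, 125, 216, 343, 512 → 729 → 1000 (perfect cubes: 3³, 4³, 5³, …).
So the next two rows are 5  23  729 and 12  24  1000.

5  23  729; 12  24  1000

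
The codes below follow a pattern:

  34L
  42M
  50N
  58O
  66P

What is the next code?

74Q

First component: +8 each step, so 34, 42, 50, 58, 66 → 74.
Letter: L, M, N, O, P → Q (letters move forward 1 place in the alphabet).
Putting it together: 74Q.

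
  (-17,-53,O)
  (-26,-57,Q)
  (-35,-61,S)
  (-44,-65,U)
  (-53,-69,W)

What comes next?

First value: −9 each step; -17, -26, -35, -44, -53 → -62.
Second value — −4 each step: -53, -57, -61, -65, -69 → -73.
Letter: letters move forward 2 places in the alphabet; O, Q, S, U, W → Y.
So the next tuple is (-62,-73,Y).

(-62,-73,Y)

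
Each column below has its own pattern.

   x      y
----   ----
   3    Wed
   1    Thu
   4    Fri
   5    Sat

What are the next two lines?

9  Sun; 14  Mon

Column x — each term is the sum of the two before it: 3, 1, 4, 5 → 9 → 14.
Column y: Wed, Thu, Fri, Sat → Sun → Mon (runs through the weekdays Mon→Sun).
Putting the parts together: 9  Sun and then 14  Mon.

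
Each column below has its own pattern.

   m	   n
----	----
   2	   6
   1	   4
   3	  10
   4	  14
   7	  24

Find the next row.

For the column m, each term is the sum of the two before it: 2, 1, 3, 4, 7 → 11.
Column n: each term is the sum of the two before it; 6, 4, 10, 14, 24 → 38.
Combining the parts gives 11  38.

11  38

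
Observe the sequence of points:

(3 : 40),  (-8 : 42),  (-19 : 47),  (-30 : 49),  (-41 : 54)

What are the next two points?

(-52 : 56), (-63 : 61)

For the first value, −11 each step: 3, -8, -19, -30, -41 → -52 → -63.
For the second value, alternating steps +2, +5, +2, +5, …: 40, 42, 47, 49, 54 → 56 → 61.
So the next two points are (-52 : 56) and (-63 : 61).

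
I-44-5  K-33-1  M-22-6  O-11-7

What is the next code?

Q-0-13

Letter — letters move forward 2 places in the alphabet: I, K, M, O → Q.
For the second component, −11 each step: 44, 33, 22, 11 → 0.
Third component: each term is the sum of the two before it; 5, 1, 6, 7 → 13.
Putting it together: Q-0-13.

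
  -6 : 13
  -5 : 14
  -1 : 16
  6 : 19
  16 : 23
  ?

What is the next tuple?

For the first value, differences are 1, 4, 7, … (increasing by 3 each time): -6, -5, -1, 6, 16 → 29.
Second value — differences are 1, 2, 3, … (increasing by 1 each time): 13, 14, 16, 19, 23 → 28.
Combining the parts gives 29 : 28.

29 : 28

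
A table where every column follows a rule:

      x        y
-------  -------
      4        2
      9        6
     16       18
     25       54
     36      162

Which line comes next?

Column x: perfect squares: 2², 3², 4², …; 4, 9, 16, 25, 36 → 49.
Column y: ×3 each step; 2, 6, 18, 54, 162 → 486.
Combining the parts gives 49  486.

49  486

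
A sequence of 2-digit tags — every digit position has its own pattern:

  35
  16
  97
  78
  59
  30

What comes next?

11

First digit: 3, 1, 9, 7, 5, 3 → 1 (−2 each step, mod 10).
Second digit — +1 each step, mod 10: 5, 6, 7, 8, 9, 0 → 1.
Putting it together: 11.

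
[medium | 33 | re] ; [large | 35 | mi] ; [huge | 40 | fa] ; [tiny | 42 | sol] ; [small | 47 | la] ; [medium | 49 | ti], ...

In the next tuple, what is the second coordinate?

54

Second coordinate: 33, 35, 40, 42, 47, 49 → 54 (alternating steps +2, +5, +2, +5, …).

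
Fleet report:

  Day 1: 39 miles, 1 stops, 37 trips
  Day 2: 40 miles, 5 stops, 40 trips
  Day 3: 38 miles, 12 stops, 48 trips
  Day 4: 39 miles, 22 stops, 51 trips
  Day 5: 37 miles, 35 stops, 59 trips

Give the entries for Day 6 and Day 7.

38 miles, 51 stops, 62 trips; 36 miles, 70 stops, 70 trips

Miles: 39, 40, 38, 39, 37 → 38 → 36 (alternating steps +1, −2, +1, −2, …).
Stops: differences are 4, 7, 10, … (increasing by 3 each time); 1, 5, 12, 22, 35 → 51 → 70.
For the trips, alternating steps +3, +8, +3, +8, …: 37, 40, 48, 51, 59 → 62 → 70.
So the next two rows are 38 miles, 51 stops, 62 trips and 36 miles, 70 stops, 70 trips.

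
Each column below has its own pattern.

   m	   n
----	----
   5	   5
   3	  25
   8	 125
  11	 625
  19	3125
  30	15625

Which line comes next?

Column m: each term is the sum of the two before it; 5, 3, 8, 11, 19, 30 → 49.
Column n — ×5 each step: 5, 25, 125, 625, 3125, 15625 → 78125.
Combining the parts gives 49  78125.

49  78125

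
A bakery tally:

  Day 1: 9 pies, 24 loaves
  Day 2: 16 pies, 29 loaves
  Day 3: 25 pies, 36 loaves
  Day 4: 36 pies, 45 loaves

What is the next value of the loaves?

56

Loaves: 24, 29, 36, 45 → 56 (differences are 5, 7, 9, … (increasing by 2 each time)).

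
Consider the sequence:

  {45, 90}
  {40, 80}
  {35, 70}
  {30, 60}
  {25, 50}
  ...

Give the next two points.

{20, 40}, {15, 30}

First value: −5 each step; 45, 40, 35, 30, 25 → 20 → 15.
Second value — always 2 × the first value: 90, 80, 70, 60, 50 → 40 → 30.
Putting the parts together: {20, 40} and then {15, 30}.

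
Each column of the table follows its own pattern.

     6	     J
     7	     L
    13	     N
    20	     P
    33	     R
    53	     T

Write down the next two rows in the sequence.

86  V; 139  X

First component: each term is the sum of the two before it; 6, 7, 13, 20, 33, 53 → 86 → 139.
Letter: letters move forward 2 places in the alphabet; J, L, N, P, R, T → V → X.
Putting the parts together: 86  V and then 139  X.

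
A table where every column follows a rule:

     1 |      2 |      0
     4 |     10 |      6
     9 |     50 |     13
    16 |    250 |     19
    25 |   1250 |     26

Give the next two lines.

36  6250  32; 49  31250  39

First component: perfect squares: 1², 2², 3², …, so 1, 4, 9, 16, 25 → 36 → 49.
Second component: ×5 each step, so 2, 10, 50, 250, 1250 → 6250 → 31250.
For the third component, alternating steps +6, +7, +6, +7, …: 0, 6, 13, 19, 26 → 32 → 39.
So the next two lines are 36  6250  32 and 49  31250  39.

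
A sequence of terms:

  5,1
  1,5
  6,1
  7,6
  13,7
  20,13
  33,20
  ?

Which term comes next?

First value: 5, 1, 6, 7, 13, 20, 33 → 53 (each term is the sum of the two before it).
Second value goes 1, 5, 1, 6, 7, 13, 20 → 33 (always the previous value of the first value).
So the next term is 53,33.

53,33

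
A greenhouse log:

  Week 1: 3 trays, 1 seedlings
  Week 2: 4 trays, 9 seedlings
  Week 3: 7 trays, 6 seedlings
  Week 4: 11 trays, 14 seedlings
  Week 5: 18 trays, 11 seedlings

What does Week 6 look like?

Trays: 3, 4, 7, 11, 18 → 29 (each term is the sum of the two before it).
Seedlings: 1, 9, 6, 14, 11 → 19 (alternating steps +8, −3, +8, −3, …).
Combining the parts gives 29 trays, 19 seedlings.

29 trays, 19 seedlings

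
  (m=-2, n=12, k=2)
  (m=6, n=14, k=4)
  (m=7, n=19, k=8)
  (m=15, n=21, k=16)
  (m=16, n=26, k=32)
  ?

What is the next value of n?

28

N — alternating steps +2, +5, +2, +5, …: 12, 14, 19, 21, 26 → 28.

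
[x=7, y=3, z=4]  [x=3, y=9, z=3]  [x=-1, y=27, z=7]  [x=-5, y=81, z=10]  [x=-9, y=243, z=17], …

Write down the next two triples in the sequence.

[x=-13, y=729, z=27], [x=-17, y=2187, z=44]

X: −4 each step; 7, 3, -1, -5, -9 → -13 → -17.
Y goes 3, 9, 27, 81, 243 → 729 → 2187 (×3 each step).
Z goes 4, 3, 7, 10, 17 → 27 → 44 (each term is the sum of the two before it).
So the next two triples are [x=-13, y=729, z=27] and [x=-17, y=2187, z=44].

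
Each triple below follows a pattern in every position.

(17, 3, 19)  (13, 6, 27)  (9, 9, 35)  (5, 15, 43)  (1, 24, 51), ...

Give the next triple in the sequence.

(-3, 39, 59)

For the first slot, −4 each step: 17, 13, 9, 5, 1 → -3.
Second slot: each term is the sum of the two before it; 3, 6, 9, 15, 24 → 39.
Third slot: +8 each step, so 19, 27, 35, 43, 51 → 59.
Combining the parts gives (-3, 39, 59).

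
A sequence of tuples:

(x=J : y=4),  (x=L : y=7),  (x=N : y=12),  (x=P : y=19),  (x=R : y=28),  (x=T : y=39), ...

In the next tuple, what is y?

52

Y: differences are 3, 5, 7, … (increasing by 2 each time), so 4, 7, 12, 19, 28, 39 → 52.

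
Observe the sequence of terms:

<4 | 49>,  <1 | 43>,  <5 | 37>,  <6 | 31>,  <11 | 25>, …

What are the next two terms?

<17 | 19>, <28 | 13>

First value: each term is the sum of the two before it; 4, 1, 5, 6, 11 → 17 → 28.
Second value goes 49, 43, 37, 31, 25 → 19 → 13 (−6 each step).
Putting the parts together: <17 | 19> and then <28 | 13>.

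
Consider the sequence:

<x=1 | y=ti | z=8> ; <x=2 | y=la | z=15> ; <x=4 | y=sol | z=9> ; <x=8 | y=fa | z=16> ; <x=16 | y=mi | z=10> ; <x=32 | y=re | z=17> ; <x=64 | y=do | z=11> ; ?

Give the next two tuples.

For the x, ×2 each step: 1, 2, 4, 8, 16, 32, 64 → 128 → 256.
Y: runs backward through the solfège scale do→ti, so ti, la, sol, fa, mi, re, do → ti → la.
Z — alternating steps +7, −6, +7, −6, …: 8, 15, 9, 16, 10, 17, 11 → 18 → 12.
Putting the parts together: <x=128 | y=ti | z=18> and then <x=256 | y=la | z=12>.

<x=128 | y=ti | z=18>, <x=256 | y=la | z=12>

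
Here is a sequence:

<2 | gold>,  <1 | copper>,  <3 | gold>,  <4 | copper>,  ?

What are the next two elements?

<7 | gold>, <11 | copper>

First coordinate — each term is the sum of the two before it: 2, 1, 3, 4 → 7 → 11.
Metal: alternates gold ↔ copper, so gold, copper, gold, copper → gold → copper.
Putting the parts together: <7 | gold> and then <11 | copper>.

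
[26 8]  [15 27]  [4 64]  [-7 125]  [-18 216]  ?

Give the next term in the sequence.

[-29 343]

For the first value, −11 each step: 26, 15, 4, -7, -18 → -29.
Second value — perfect cubes: 2³, 3³, 4³, …: 8, 27, 64, 125, 216 → 343.
Combining the parts gives [-29 343].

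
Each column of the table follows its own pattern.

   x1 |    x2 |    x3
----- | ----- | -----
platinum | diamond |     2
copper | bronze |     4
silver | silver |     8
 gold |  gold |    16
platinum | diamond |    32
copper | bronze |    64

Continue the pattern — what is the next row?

Column x1: repeats platinum → copper → silver → gold, so platinum, copper, silver, gold, platinum, copper → silver.
Column x2: diamond, bronze, silver, gold, diamond, bronze → silver (repeats diamond → bronze → silver → gold).
Column x3: 2, 4, 8, 16, 32, 64 → 128 (×2 each step).
Combining the parts gives silver  silver  128.

silver  silver  128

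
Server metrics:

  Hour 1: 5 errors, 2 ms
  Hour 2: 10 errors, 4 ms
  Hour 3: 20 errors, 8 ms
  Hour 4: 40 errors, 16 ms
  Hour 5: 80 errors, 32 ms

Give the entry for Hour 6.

Errors: ×2 each step, so 5, 10, 20, 40, 80 → 160.
Ms — ×2 each step: 2, 4, 8, 16, 32 → 64.
Putting it together: 160 errors, 64 ms.

160 errors, 64 ms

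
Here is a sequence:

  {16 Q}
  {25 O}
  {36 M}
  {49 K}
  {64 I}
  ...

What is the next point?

First entry — perfect squares: 4², 5², 6², …: 16, 25, 36, 49, 64 → 81.
Letter: Q, O, M, K, I → G (letters move back 2 places in the alphabet).
Putting it together: {81 G}.

{81 G}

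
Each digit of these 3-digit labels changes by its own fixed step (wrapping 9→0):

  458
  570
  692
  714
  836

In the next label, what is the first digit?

First digit: 4, 5, 6, 7, 8 → 9 (+1 each step, mod 10).
For the second digit, +2 each step, mod 10: 5, 7, 9, 1, 3 → 5.
For the third digit, +2 each step, mod 10: 8, 0, 2, 4, 6 → 8.

9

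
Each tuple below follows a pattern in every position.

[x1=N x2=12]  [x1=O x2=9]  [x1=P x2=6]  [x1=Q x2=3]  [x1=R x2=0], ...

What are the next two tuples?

[x1=S x2=-3], [x1=T x2=-6]

X1: letters move forward 1 place in the alphabet; N, O, P, Q, R → S → T.
X2: −3 each step, so 12, 9, 6, 3, 0 → -3 → -6.
Putting the parts together: [x1=S x2=-3] and then [x1=T x2=-6].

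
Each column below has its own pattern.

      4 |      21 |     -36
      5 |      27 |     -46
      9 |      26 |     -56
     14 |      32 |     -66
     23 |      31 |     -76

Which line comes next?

For the first component, each term is the sum of the two before it: 4, 5, 9, 14, 23 → 37.
Second component: alternating steps +6, −1, +6, −1, …; 21, 27, 26, 32, 31 → 37.
Third component — −10 each step: -36, -46, -56, -66, -76 → -86.
Combining the parts gives 37  37  -86.

37  37  -86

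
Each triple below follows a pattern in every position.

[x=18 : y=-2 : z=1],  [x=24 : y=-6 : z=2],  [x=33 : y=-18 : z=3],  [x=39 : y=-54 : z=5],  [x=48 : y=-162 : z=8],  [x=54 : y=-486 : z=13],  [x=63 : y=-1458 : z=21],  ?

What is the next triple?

[x=69 : y=-4374 : z=34]

X: alternating steps +6, +9, +6, +9, …; 18, 24, 33, 39, 48, 54, 63 → 69.
Y: ×3 each step; -2, -6, -18, -54, -162, -486, -1458 → -4374.
Z: each term is the sum of the two before it; 1, 2, 3, 5, 8, 13, 21 → 34.
Combining the parts gives [x=69 : y=-4374 : z=34].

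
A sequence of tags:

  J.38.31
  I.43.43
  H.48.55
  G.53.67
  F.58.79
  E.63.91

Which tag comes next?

D.68.103

Letter goes J, I, H, G, F, E → D (letters move back 1 place in the alphabet).
Second component — +5 each step: 38, 43, 48, 53, 58, 63 → 68.
Third component: 31, 43, 55, 67, 79, 91 → 103 (+12 each step).
Combining the parts gives D.68.103.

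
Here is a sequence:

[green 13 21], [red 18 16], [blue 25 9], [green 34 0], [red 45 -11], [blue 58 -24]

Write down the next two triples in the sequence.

Colour goes green, red, blue, green, red, blue → green → red (repeats green → red → blue).
Second component: differences are 5, 7, 9, … (increasing by 2 each time); 13, 18, 25, 34, 45, 58 → 73 → 90.
Third component goes 21, 16, 9, 0, -11, -24 → -39 → -56 (together with the second component always sums to 34).
Putting the parts together: [green 73 -39] and then [red 90 -56].

[green 73 -39], [red 90 -56]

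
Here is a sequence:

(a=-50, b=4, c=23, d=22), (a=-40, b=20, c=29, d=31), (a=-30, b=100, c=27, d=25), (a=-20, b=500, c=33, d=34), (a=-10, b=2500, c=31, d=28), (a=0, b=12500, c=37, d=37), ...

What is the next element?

A: +10 each step, so -50, -40, -30, -20, -10, 0 → 10.
For the b, ×5 each step: 4, 20, 100, 500, 2500, 12500 → 62500.
C: alternating steps +6, −2, +6, −2, …, so 23, 29, 27, 33, 31, 37 → 35.
D: alternating steps +9, −6, +9, −6, …, so 22, 31, 25, 34, 28, 37 → 31.
Combining the parts gives (a=10, b=62500, c=35, d=31).

(a=10, b=62500, c=35, d=31)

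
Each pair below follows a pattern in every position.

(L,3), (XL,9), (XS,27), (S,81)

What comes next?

(M,243)

For the size, runs through clothing sizes XS→XL: L, XL, XS, S → M.
Second coordinate: ×3 each step; 3, 9, 27, 81 → 243.
So the next pair is (M,243).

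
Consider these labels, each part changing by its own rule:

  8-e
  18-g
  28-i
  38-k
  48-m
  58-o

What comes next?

68-q

First component — +10 each step: 8, 18, 28, 38, 48, 58 → 68.
Letter: letters move forward 2 places in the alphabet, so e, g, i, k, m, o → q.
Putting it together: 68-q.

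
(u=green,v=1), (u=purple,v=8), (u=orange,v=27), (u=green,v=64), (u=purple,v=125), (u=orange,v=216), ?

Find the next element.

(u=green,v=343)

U: green, purple, orange, green, purple, orange → green (repeats green → purple → orange).
For the v, perfect cubes: 1³, 2³, 3³, …: 1, 8, 27, 64, 125, 216 → 343.
Putting it together: (u=green,v=343).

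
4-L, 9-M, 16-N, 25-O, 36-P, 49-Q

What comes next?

64-R

First component: 4, 9, 16, 25, 36, 49 → 64 (perfect squares: 2², 3², 4², …).
Letter: letters move forward 1 place in the alphabet; L, M, N, O, P, Q → R.
So the next token is 64-R.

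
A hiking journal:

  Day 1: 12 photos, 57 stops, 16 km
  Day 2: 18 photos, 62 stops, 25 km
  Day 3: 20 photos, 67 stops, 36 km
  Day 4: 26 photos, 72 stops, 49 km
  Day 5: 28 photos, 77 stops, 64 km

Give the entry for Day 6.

34 photos, 82 stops, 81 km

Photos: alternating steps +6, +2, +6, +2, …; 12, 18, 20, 26, 28 → 34.
Stops: 57, 62, 67, 72, 77 → 82 (+5 each step).
For the km, perfect squares: 4², 5², 6², …: 16, 25, 36, 49, 64 → 81.
Putting it together: 34 photos, 82 stops, 81 km.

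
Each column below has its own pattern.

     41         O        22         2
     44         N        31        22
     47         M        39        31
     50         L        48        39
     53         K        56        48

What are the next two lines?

56  J  65  56; 59  I  73  65

First component — +3 each step: 41, 44, 47, 50, 53 → 56 → 59.
Letter goes O, N, M, L, K → J → I (letters move back 1 place in the alphabet).
Third component: alternating steps +9, +8, +9, +8, …; 22, 31, 39, 48, 56 → 65 → 73.
Fourth component: always the previous value of the third component, so 2, 22, 31, 39, 48 → 56 → 65.
So the next two lines are 56  J  65  56 and 59  I  73  65.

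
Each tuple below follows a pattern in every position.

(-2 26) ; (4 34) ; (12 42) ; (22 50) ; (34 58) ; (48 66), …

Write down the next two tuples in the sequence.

First entry goes -2, 4, 12, 22, 34, 48 → 64 → 82 (differences are 6, 8, 10, … (increasing by 2 each time)).
Second entry: +8 each step, so 26, 34, 42, 50, 58, 66 → 74 → 82.
So the next two tuples are (64 74) and (82 82).

(64 74), (82 82)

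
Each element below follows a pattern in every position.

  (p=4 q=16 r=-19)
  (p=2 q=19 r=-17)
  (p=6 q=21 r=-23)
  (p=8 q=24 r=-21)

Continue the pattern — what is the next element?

P: each term is the sum of the two before it, so 4, 2, 6, 8 → 14.
Q: alternating steps +3, +2, +3, +2, …, so 16, 19, 21, 24 → 26.
R: alternating steps +2, −6, +2, −6, …, so -19, -17, -23, -21 → -27.
So the next element is (p=14 q=26 r=-27).

(p=14 q=26 r=-27)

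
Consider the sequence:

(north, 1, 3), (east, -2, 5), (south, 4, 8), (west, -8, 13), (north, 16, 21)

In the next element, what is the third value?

Direction: repeats north → east → south → west, so north, east, south, west, north → east.
Second value: 1, -2, 4, -8, 16 → -32 (×(-2) each step).
Third value: each term is the sum of the two before it, so 3, 5, 8, 13, 21 → 34.

34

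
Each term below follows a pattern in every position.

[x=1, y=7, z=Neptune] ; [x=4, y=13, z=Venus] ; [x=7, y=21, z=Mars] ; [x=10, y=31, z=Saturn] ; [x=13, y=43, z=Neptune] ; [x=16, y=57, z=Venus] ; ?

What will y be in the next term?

73

Y goes 7, 13, 21, 31, 43, 57 → 73 (differences are 6, 8, 10, … (increasing by 2 each time)).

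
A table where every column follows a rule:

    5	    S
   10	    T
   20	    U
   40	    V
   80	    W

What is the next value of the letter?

X

For the letter, letters move forward 1 place in the alphabet: S, T, U, V, W → X.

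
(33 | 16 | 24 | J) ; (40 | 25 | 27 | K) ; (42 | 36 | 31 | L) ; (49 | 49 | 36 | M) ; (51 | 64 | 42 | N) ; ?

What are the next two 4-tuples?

First component goes 33, 40, 42, 49, 51 → 58 → 60 (alternating steps +7, +2, +7, +2, …).
Second component: perfect squares: 4², 5², 6², …, so 16, 25, 36, 49, 64 → 81 → 100.
Third component: 24, 27, 31, 36, 42 → 49 → 57 (differences are 3, 4, 5, … (increasing by 1 each time)).
Letter: letters move forward 1 place in the alphabet; J, K, L, M, N → O → P.
So the next two 4-tuples are (58 | 81 | 49 | O) and (60 | 100 | 57 | P).

(58 | 81 | 49 | O), (60 | 100 | 57 | P)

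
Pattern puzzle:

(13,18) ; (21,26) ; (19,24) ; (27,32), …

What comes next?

(25,30)

First component goes 13, 21, 19, 27 → 25 (alternating steps +8, −2, +8, −2, …).
Second component — always 5 more than the first component: 18, 26, 24, 32 → 30.
Combining the parts gives (25,30).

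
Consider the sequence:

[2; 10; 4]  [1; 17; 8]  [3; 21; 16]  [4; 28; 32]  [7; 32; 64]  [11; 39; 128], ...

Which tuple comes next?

[18; 43; 256]

First component goes 2, 1, 3, 4, 7, 11 → 18 (each term is the sum of the two before it).
Second component goes 10, 17, 21, 28, 32, 39 → 43 (alternating steps +7, +4, +7, +4, …).
Third component — ×2 each step: 4, 8, 16, 32, 64, 128 → 256.
So the next tuple is [18; 43; 256].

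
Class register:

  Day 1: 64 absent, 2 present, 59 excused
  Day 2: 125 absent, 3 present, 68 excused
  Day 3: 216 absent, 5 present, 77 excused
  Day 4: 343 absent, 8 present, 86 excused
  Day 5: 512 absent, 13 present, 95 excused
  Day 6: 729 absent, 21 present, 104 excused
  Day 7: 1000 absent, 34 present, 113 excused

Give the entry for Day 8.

Absent: perfect cubes: 4³, 5³, 6³, …, so 64, 125, 216, 343, 512, 729, 1000 → 1331.
Present: 2, 3, 5, 8, 13, 21, 34 → 55 (each term is the sum of the two before it).
Excused — +9 each step: 59, 68, 77, 86, 95, 104, 113 → 122.
So the next record is 1331 absent, 55 present, 122 excused.

1331 absent, 55 present, 122 excused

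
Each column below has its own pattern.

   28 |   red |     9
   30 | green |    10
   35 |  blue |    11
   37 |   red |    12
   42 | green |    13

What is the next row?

For the first component, alternating steps +2, +5, +2, +5, …: 28, 30, 35, 37, 42 → 44.
Colour: red, green, blue, red, green → blue (repeats red → green → blue).
Third component — +1 each step: 9, 10, 11, 12, 13 → 14.
Combining the parts gives 44  blue  14.

44  blue  14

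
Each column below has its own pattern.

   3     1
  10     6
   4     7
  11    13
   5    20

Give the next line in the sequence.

12  33

First component goes 3, 10, 4, 11, 5 → 12 (alternating steps +7, −6, +7, −6, …).
Second component goes 1, 6, 7, 13, 20 → 33 (each term is the sum of the two before it).
So the next line is 12  33.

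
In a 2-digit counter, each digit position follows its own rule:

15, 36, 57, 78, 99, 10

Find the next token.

First digit: +2 each step, mod 10, so 1, 3, 5, 7, 9, 1 → 3.
Second digit: +1 each step, mod 10, so 5, 6, 7, 8, 9, 0 → 1.
So the next token is 31.

31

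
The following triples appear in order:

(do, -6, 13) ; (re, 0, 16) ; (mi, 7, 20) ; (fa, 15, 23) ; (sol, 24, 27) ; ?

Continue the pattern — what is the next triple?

For the note, runs through the solfège scale do→ti: do, re, mi, fa, sol → la.
Second slot: differences are 6, 7, 8, … (increasing by 1 each time), so -6, 0, 7, 15, 24 → 34.
Third slot: 13, 16, 20, 23, 27 → 30 (alternating steps +3, +4, +3, +4, …).
So the next triple is (la, 34, 30).

(la, 34, 30)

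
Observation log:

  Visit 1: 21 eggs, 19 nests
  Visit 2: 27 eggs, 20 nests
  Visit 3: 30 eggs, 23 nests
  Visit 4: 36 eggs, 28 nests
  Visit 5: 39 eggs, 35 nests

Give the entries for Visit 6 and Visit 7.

45 eggs, 44 nests; 48 eggs, 55 nests

Eggs: alternating steps +6, +3, +6, +3, …; 21, 27, 30, 36, 39 → 45 → 48.
Nests goes 19, 20, 23, 28, 35 → 44 → 55 (differences are 1, 3, 5, … (increasing by 2 each time)).
Putting the parts together: 45 eggs, 44 nests and then 48 eggs, 55 nests.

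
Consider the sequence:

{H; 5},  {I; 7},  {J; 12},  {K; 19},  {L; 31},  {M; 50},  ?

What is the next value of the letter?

Letter: letters move forward 1 place in the alphabet; H, I, J, K, L, M → N.

N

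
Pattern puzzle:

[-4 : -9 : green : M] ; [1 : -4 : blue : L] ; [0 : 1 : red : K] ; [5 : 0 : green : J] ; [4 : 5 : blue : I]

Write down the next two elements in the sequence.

First part: alternating steps +5, −1, +5, −1, …, so -4, 1, 0, 5, 4 → 9 → 8.
Second part goes -9, -4, 1, 0, 5 → 4 → 9 (always the previous value of the first part).
Colour — repeats green → blue → red: green, blue, red, green, blue → red → green.
Letter — letters move back 1 place in the alphabet: M, L, K, J, I → H → G.
Putting the parts together: [9 : 4 : red : H] and then [8 : 9 : green : G].

[9 : 4 : red : H], [8 : 9 : green : G]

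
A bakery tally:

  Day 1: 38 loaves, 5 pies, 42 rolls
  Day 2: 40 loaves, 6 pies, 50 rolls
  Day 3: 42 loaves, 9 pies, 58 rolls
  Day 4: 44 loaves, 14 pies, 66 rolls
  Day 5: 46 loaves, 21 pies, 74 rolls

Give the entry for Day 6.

48 loaves, 30 pies, 82 rolls

Loaves goes 38, 40, 42, 44, 46 → 48 (+2 each step).
Pies goes 5, 6, 9, 14, 21 → 30 (differences are 1, 3, 5, … (increasing by 2 each time)).
Rolls — +8 each step: 42, 50, 58, 66, 74 → 82.
Combining the parts gives 48 loaves, 30 pies, 82 rolls.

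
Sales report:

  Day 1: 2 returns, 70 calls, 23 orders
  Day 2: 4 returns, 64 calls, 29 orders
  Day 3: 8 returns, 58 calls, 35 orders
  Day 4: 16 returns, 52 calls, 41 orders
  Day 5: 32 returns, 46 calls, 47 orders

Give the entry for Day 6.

64 returns, 40 calls, 53 orders

For the returns, ×2 each step: 2, 4, 8, 16, 32 → 64.
Calls: −6 each step, so 70, 64, 58, 52, 46 → 40.
Orders — +6 each step: 23, 29, 35, 41, 47 → 53.
Putting it together: 64 returns, 40 calls, 53 orders.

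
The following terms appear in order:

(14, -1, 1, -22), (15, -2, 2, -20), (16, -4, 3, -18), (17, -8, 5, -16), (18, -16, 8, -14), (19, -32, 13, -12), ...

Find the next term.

First slot — +1 each step: 14, 15, 16, 17, 18, 19 → 20.
Second slot: -1, -2, -4, -8, -16, -32 → -64 (×2 each step).
Third slot: 1, 2, 3, 5, 8, 13 → 21 (each term is the sum of the two before it).
Fourth slot: -22, -20, -18, -16, -14, -12 → -10 (+2 each step).
So the next term is (20, -64, 21, -10).

(20, -64, 21, -10)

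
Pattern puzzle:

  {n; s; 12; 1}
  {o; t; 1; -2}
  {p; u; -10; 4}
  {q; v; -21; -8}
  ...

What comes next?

First letter: n, o, p, q → r (letters move forward 1 place in the alphabet).
For the second letter, letters move forward 1 place in the alphabet: s, t, u, v → w.
For the third slot, −11 each step: 12, 1, -10, -21 → -32.
Fourth slot: ×(-2) each step; 1, -2, 4, -8 → 16.
Putting it together: {r; w; -32; 16}.

{r; w; -32; 16}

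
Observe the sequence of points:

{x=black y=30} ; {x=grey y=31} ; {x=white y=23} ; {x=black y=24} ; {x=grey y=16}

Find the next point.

X: repeats black → grey → white; black, grey, white, black, grey → white.
Y: alternating steps +1, −8, +1, −8, …, so 30, 31, 23, 24, 16 → 17.
So the next point is {x=white y=17}.

{x=white y=17}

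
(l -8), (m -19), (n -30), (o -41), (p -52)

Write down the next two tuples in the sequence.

Letter: letters move forward 1 place in the alphabet; l, m, n, o, p → q → r.
Second slot: -8, -19, -30, -41, -52 → -63 → -74 (−11 each step).
Putting the parts together: (q -63) and then (r -74).

(q -63), (r -74)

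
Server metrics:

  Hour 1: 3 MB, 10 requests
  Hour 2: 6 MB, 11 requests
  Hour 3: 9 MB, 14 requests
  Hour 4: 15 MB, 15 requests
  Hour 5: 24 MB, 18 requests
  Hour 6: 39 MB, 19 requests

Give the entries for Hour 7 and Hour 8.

63 MB, 22 requests; 102 MB, 23 requests

MB — each term is the sum of the two before it: 3, 6, 9, 15, 24, 39 → 63 → 102.
Requests: 10, 11, 14, 15, 18, 19 → 22 → 23 (alternating steps +1, +3, +1, +3, …).
Putting the parts together: 63 MB, 22 requests and then 102 MB, 23 requests.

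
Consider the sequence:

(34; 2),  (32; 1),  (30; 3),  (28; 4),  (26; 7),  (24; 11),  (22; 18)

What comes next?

(20; 29)

First coordinate: 34, 32, 30, 28, 26, 24, 22 → 20 (−2 each step).
Second coordinate: each term is the sum of the two before it; 2, 1, 3, 4, 7, 11, 18 → 29.
So the next point is (20; 29).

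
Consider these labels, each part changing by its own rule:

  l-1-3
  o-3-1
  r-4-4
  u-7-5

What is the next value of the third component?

For the letter, letters move forward 3 places in the alphabet: l, o, r, u → x.
Second component: each term is the sum of the two before it, so 1, 3, 4, 7 → 11.
For the third component, each term is the sum of the two before it: 3, 1, 4, 5 → 9.

9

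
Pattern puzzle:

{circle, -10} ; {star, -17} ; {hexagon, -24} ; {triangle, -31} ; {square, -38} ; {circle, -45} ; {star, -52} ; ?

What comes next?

{hexagon, -59}

Shape — repeats circle → star → hexagon → triangle → square: circle, star, hexagon, triangle, square, circle, star → hexagon.
Second coordinate: −7 each step; -10, -17, -24, -31, -38, -45, -52 → -59.
Putting it together: {hexagon, -59}.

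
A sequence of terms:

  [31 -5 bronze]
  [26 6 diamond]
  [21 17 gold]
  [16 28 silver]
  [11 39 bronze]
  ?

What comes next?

First component: 31, 26, 21, 16, 11 → 6 (−5 each step).
Second component: +11 each step; -5, 6, 17, 28, 39 → 50.
Rank: repeats bronze → diamond → gold → silver; bronze, diamond, gold, silver, bronze → diamond.
Combining the parts gives [6 50 diamond].

[6 50 diamond]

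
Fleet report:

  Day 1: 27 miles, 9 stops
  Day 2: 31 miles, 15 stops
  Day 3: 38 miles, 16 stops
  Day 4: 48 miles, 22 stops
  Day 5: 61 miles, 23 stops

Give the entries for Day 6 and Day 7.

For the miles, differences are 4, 7, 10, … (increasing by 3 each time): 27, 31, 38, 48, 61 → 77 → 96.
Stops: alternating steps +6, +1, +6, +1, …; 9, 15, 16, 22, 23 → 29 → 30.
Putting the parts together: 77 miles, 29 stops and then 96 miles, 30 stops.

77 miles, 29 stops; 96 miles, 30 stops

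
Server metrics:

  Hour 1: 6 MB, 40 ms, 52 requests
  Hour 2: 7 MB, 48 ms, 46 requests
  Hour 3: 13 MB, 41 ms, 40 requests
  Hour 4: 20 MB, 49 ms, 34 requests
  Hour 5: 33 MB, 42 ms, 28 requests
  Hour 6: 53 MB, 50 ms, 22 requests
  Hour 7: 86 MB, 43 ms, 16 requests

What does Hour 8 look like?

MB — each term is the sum of the two before it: 6, 7, 13, 20, 33, 53, 86 → 139.
Ms: alternating steps +8, −7, +8, −7, …; 40, 48, 41, 49, 42, 50, 43 → 51.
Requests: −6 each step, so 52, 46, 40, 34, 28, 22, 16 → 10.
So the next record is 139 MB, 51 ms, 10 requests.

139 MB, 51 ms, 10 requests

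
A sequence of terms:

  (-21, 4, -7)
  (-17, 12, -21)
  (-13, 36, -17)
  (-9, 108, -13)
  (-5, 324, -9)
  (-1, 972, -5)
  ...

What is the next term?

First entry — +4 each step: -21, -17, -13, -9, -5, -1 → 3.
Second entry: 4, 12, 36, 108, 324, 972 → 2916 (×3 each step).
Third entry: -7, -21, -17, -13, -9, -5 → -1 (always the previous value of the first entry).
Combining the parts gives (3, 2916, -1).

(3, 2916, -1)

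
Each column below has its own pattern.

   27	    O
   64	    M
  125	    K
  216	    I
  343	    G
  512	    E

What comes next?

729  C

First component — perfect cubes: 3³, 4³, 5³, …: 27, 64, 125, 216, 343, 512 → 729.
Letter: letters move back 2 places in the alphabet, so O, M, K, I, G, E → C.
Combining the parts gives 729  C.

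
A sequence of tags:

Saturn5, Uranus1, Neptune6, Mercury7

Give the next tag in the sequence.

Venus13

Planet: runs through the planets Mercury→Neptune; Saturn, Uranus, Neptune, Mercury → Venus.
Second component goes 5, 1, 6, 7 → 13 (each term is the sum of the two before it).
Putting it together: Venus13.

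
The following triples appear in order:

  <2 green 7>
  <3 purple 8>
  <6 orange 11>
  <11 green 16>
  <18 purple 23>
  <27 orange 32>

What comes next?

<38 green 43>

First entry goes 2, 3, 6, 11, 18, 27 → 38 (differences are 1, 3, 5, … (increasing by 2 each time)).
Colour — repeats green → purple → orange: green, purple, orange, green, purple, orange → green.
Third entry — always 5 more than the first entry: 7, 8, 11, 16, 23, 32 → 43.
Combining the parts gives <38 green 43>.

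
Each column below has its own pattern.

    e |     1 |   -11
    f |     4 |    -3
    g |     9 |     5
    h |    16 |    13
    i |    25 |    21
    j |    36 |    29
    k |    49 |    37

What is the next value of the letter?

Letter: e, f, g, h, i, j, k → l (letters move forward 1 place in the alphabet).

l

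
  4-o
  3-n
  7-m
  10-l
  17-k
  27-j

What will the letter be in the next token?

i

Letter — letters move back 1 place in the alphabet: o, n, m, l, k, j → i.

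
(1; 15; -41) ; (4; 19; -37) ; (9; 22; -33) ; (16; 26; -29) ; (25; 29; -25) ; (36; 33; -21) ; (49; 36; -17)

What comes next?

First component: 1, 4, 9, 16, 25, 36, 49 → 64 (perfect squares: 1², 2², 3², …).
Second component — alternating steps +4, +3, +4, +3, …: 15, 19, 22, 26, 29, 33, 36 → 40.
Third component: -41, -37, -33, -29, -25, -21, -17 → -13 (+4 each step).
Combining the parts gives (64; 40; -13).

(64; 40; -13)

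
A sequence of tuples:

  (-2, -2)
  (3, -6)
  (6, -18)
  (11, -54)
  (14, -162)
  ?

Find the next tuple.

First slot: -2, 3, 6, 11, 14 → 19 (alternating steps +5, +3, +5, +3, …).
Second slot: ×3 each step, so -2, -6, -18, -54, -162 → -486.
Combining the parts gives (19, -486).

(19, -486)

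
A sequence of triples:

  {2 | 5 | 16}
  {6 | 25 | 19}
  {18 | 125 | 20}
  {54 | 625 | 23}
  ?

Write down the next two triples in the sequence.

{162 | 3125 | 24}, {486 | 15625 | 27}

First entry goes 2, 6, 18, 54 → 162 → 486 (×3 each step).
Second entry: ×5 each step, so 5, 25, 125, 625 → 3125 → 15625.
Third entry: alternating steps +3, +1, +3, +1, …; 16, 19, 20, 23 → 24 → 27.
So the next two triples are {162 | 3125 | 24} and {486 | 15625 | 27}.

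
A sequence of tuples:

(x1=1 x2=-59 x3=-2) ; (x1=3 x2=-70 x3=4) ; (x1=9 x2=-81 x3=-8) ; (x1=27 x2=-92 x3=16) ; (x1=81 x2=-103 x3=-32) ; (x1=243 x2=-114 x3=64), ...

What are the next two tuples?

X1: ×3 each step; 1, 3, 9, 27, 81, 243 → 729 → 2187.
X2: −11 each step, so -59, -70, -81, -92, -103, -114 → -125 → -136.
For the x3, ×(-2) each step: -2, 4, -8, 16, -32, 64 → -128 → 256.
So the next two tuples are (x1=729 x2=-125 x3=-128) and (x1=2187 x2=-136 x3=256).

(x1=729 x2=-125 x3=-128), (x1=2187 x2=-136 x3=256)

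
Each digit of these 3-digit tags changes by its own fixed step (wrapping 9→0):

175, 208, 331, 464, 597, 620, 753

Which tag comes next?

First digit: +1 each step, mod 10; 1, 2, 3, 4, 5, 6, 7 → 8.
Second digit — +3 each step, mod 10: 7, 0, 3, 6, 9, 2, 5 → 8.
Third digit — +3 each step, mod 10: 5, 8, 1, 4, 7, 0, 3 → 6.
Putting it together: 886.

886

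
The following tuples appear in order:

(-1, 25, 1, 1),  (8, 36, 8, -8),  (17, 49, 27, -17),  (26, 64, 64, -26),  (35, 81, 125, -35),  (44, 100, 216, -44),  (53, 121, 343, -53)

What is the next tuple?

First component: +9 each step; -1, 8, 17, 26, 35, 44, 53 → 62.
Second component goes 25, 36, 49, 64, 81, 100, 121 → 144 (perfect squares: 5², 6², 7², …).
Third component goes 1, 8, 27, 64, 125, 216, 343 → 512 (perfect cubes: 1³, 2³, 3³, …).
For the fourth component, always the negative of the first component: 1, -8, -17, -26, -35, -44, -53 → -62.
So the next tuple is (62, 144, 512, -62).

(62, 144, 512, -62)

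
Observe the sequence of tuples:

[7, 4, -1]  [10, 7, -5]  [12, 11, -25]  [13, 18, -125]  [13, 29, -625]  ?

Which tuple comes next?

First component: differences are 3, 2, 1, … (decreasing by 1 each time), so 7, 10, 12, 13, 13 → 12.
For the second component, each term is the sum of the two before it: 4, 7, 11, 18, 29 → 47.
Third component: ×5 each step; -1, -5, -25, -125, -625 → -3125.
Combining the parts gives [12, 47, -3125].

[12, 47, -3125]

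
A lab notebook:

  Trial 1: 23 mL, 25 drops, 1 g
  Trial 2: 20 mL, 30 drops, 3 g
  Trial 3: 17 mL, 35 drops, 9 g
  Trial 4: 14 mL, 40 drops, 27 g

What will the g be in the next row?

For the g, ×3 each step: 1, 3, 9, 27 → 81.

81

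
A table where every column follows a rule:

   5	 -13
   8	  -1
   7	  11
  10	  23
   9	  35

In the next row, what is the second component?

Second component: -13, -1, 11, 23, 35 → 47 (+12 each step).

47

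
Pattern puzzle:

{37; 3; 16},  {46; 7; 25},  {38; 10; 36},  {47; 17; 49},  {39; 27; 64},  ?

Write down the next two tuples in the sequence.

{48; 44; 81}, {40; 71; 100}

First component — alternating steps +9, −8, +9, −8, …: 37, 46, 38, 47, 39 → 48 → 40.
Second component goes 3, 7, 10, 17, 27 → 44 → 71 (each term is the sum of the two before it).
Third component goes 16, 25, 36, 49, 64 → 81 → 100 (perfect squares: 4², 5², 6², …).
Putting the parts together: {48; 44; 81} and then {40; 71; 100}.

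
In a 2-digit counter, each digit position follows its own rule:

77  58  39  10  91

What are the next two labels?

First digit — −2 each step, mod 10: 7, 5, 3, 1, 9 → 7 → 5.
Second digit: +1 each step, mod 10; 7, 8, 9, 0, 1 → 2 → 3.
So the next two labels are 72 and 53.

72, 53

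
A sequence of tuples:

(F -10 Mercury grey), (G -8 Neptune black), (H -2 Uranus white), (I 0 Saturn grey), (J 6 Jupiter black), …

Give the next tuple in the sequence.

(K 8 Mars white)

Letter goes F, G, H, I, J → K (letters move forward 1 place in the alphabet).
Second entry: alternating steps +2, +6, +2, +6, …; -10, -8, -2, 0, 6 → 8.
Planet — runs backward through the planets Mercury→Neptune: Mercury, Neptune, Uranus, Saturn, Jupiter → Mars.
Shade: repeats grey → black → white; grey, black, white, grey, black → white.
So the next tuple is (K 8 Mars white).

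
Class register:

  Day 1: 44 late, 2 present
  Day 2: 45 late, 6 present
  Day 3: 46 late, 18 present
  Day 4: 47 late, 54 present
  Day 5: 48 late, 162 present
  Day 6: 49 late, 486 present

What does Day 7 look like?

50 late, 1458 present

Late: 44, 45, 46, 47, 48, 49 → 50 (+1 each step).
Present: 2, 6, 18, 54, 162, 486 → 1458 (×3 each step).
Combining the parts gives 50 late, 1458 present.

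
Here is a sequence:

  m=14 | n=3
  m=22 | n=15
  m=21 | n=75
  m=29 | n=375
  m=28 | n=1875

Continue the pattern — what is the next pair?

M: 14, 22, 21, 29, 28 → 36 (alternating steps +8, −1, +8, −1, …).
For the n, ×5 each step: 3, 15, 75, 375, 1875 → 9375.
Putting it together: m=36 | n=9375.

m=36 | n=9375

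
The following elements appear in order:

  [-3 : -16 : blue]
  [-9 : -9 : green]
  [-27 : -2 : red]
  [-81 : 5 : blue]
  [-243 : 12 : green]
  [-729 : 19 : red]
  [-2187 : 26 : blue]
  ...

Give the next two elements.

For the first coordinate, ×3 each step: -3, -9, -27, -81, -243, -729, -2187 → -6561 → -19683.
Second coordinate — +7 each step: -16, -9, -2, 5, 12, 19, 26 → 33 → 40.
Colour goes blue, green, red, blue, green, red, blue → green → red (repeats blue → green → red).
Putting the parts together: [-6561 : 33 : green] and then [-19683 : 40 : red].

[-6561 : 33 : green], [-19683 : 40 : red]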